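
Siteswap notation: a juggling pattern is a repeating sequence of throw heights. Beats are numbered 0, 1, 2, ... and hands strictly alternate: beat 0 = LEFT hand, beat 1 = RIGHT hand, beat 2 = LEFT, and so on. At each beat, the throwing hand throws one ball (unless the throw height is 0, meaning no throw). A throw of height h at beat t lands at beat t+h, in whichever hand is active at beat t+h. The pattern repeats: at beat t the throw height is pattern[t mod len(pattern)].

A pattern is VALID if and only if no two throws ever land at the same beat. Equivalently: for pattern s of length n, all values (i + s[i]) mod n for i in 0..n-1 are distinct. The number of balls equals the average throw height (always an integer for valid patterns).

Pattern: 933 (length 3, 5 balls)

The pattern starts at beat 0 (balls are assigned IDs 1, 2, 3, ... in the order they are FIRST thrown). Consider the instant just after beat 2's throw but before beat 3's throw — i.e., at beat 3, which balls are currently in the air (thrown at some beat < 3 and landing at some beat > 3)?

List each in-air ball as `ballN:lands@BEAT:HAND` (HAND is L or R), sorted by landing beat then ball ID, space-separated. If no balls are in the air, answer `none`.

Beat 0 (L): throw ball1 h=9 -> lands@9:R; in-air after throw: [b1@9:R]
Beat 1 (R): throw ball2 h=3 -> lands@4:L; in-air after throw: [b2@4:L b1@9:R]
Beat 2 (L): throw ball3 h=3 -> lands@5:R; in-air after throw: [b2@4:L b3@5:R b1@9:R]
Beat 3 (R): throw ball4 h=9 -> lands@12:L; in-air after throw: [b2@4:L b3@5:R b1@9:R b4@12:L]

Answer: ball2:lands@4:L ball3:lands@5:R ball1:lands@9:R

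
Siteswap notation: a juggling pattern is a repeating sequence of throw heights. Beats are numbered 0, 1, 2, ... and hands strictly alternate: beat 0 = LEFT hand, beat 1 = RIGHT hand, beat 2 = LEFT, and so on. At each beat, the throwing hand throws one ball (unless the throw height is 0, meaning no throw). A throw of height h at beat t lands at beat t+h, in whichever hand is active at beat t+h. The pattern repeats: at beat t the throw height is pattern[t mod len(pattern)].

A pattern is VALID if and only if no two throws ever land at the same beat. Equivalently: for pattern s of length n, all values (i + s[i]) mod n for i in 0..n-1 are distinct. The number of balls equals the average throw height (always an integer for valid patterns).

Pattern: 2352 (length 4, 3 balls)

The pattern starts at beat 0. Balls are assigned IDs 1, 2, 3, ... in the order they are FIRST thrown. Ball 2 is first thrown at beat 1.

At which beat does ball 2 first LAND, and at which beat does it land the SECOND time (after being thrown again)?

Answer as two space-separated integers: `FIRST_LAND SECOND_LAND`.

Answer: 4 6

Derivation:
Beat 0 (L): throw ball1 h=2 -> lands@2:L; in-air after throw: [b1@2:L]
Beat 1 (R): throw ball2 h=3 -> lands@4:L; in-air after throw: [b1@2:L b2@4:L]
Beat 2 (L): throw ball1 h=5 -> lands@7:R; in-air after throw: [b2@4:L b1@7:R]
Beat 3 (R): throw ball3 h=2 -> lands@5:R; in-air after throw: [b2@4:L b3@5:R b1@7:R]
Beat 4 (L): throw ball2 h=2 -> lands@6:L; in-air after throw: [b3@5:R b2@6:L b1@7:R]
Beat 5 (R): throw ball3 h=3 -> lands@8:L; in-air after throw: [b2@6:L b1@7:R b3@8:L]
Beat 6 (L): throw ball2 h=5 -> lands@11:R; in-air after throw: [b1@7:R b3@8:L b2@11:R]
Ball 2: thrown@1 h=3 -> first land @4; rethrown@4 h=2 -> second land @6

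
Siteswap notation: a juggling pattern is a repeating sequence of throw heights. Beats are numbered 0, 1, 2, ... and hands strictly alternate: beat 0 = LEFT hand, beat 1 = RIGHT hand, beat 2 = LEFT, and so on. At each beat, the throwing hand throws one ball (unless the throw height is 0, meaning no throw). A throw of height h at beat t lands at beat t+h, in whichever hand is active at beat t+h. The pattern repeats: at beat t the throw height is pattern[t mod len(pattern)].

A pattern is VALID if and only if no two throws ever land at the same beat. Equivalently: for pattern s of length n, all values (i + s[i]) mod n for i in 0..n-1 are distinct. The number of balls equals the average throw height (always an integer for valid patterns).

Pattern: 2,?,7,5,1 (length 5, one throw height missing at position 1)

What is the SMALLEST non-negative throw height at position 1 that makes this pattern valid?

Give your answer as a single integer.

i=0: (0 + 2) mod 5 = 2
i=1: s[i]=? (unknown)
i=2: (2 + 7) mod 5 = 4
i=3: (3 + 5) mod 5 = 3
i=4: (4 + 1) mod 5 = 0
Known residues: [0, 2, 3, 4]; need a permutation of 0..4, so missing residue r = 1
Need (1 + s) mod 5 = 1; smallest s = (1 - 1) mod 5 = 0

Answer: 0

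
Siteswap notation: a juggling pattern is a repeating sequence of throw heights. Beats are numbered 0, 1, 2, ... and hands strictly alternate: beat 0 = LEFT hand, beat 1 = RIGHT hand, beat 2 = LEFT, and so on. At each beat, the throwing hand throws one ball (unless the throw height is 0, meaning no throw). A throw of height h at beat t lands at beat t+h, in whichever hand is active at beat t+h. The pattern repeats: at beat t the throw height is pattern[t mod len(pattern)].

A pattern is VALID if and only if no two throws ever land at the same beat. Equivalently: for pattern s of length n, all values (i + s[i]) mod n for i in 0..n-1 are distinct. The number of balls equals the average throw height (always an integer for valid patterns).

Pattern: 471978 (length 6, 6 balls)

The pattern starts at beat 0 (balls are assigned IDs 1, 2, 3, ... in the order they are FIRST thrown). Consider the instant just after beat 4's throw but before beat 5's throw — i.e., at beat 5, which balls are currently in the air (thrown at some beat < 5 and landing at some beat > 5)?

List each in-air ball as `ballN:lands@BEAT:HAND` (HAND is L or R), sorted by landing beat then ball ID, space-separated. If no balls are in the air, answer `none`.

Answer: ball2:lands@8:L ball1:lands@11:R ball3:lands@12:L

Derivation:
Beat 0 (L): throw ball1 h=4 -> lands@4:L; in-air after throw: [b1@4:L]
Beat 1 (R): throw ball2 h=7 -> lands@8:L; in-air after throw: [b1@4:L b2@8:L]
Beat 2 (L): throw ball3 h=1 -> lands@3:R; in-air after throw: [b3@3:R b1@4:L b2@8:L]
Beat 3 (R): throw ball3 h=9 -> lands@12:L; in-air after throw: [b1@4:L b2@8:L b3@12:L]
Beat 4 (L): throw ball1 h=7 -> lands@11:R; in-air after throw: [b2@8:L b1@11:R b3@12:L]
Beat 5 (R): throw ball4 h=8 -> lands@13:R; in-air after throw: [b2@8:L b1@11:R b3@12:L b4@13:R]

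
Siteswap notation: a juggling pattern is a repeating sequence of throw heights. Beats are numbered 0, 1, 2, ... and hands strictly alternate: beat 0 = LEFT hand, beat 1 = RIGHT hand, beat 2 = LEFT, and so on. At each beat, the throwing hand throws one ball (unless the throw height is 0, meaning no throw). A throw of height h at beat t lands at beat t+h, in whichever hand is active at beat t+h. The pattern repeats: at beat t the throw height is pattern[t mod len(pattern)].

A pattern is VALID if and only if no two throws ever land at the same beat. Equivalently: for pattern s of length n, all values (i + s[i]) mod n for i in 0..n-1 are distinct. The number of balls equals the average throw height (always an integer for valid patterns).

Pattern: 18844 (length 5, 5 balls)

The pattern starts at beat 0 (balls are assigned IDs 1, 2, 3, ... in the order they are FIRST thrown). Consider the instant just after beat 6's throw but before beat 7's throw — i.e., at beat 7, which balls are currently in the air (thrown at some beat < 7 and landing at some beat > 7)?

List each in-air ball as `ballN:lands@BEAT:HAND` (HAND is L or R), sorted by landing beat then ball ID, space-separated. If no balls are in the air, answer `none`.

Beat 0 (L): throw ball1 h=1 -> lands@1:R; in-air after throw: [b1@1:R]
Beat 1 (R): throw ball1 h=8 -> lands@9:R; in-air after throw: [b1@9:R]
Beat 2 (L): throw ball2 h=8 -> lands@10:L; in-air after throw: [b1@9:R b2@10:L]
Beat 3 (R): throw ball3 h=4 -> lands@7:R; in-air after throw: [b3@7:R b1@9:R b2@10:L]
Beat 4 (L): throw ball4 h=4 -> lands@8:L; in-air after throw: [b3@7:R b4@8:L b1@9:R b2@10:L]
Beat 5 (R): throw ball5 h=1 -> lands@6:L; in-air after throw: [b5@6:L b3@7:R b4@8:L b1@9:R b2@10:L]
Beat 6 (L): throw ball5 h=8 -> lands@14:L; in-air after throw: [b3@7:R b4@8:L b1@9:R b2@10:L b5@14:L]
Beat 7 (R): throw ball3 h=8 -> lands@15:R; in-air after throw: [b4@8:L b1@9:R b2@10:L b5@14:L b3@15:R]

Answer: ball4:lands@8:L ball1:lands@9:R ball2:lands@10:L ball5:lands@14:L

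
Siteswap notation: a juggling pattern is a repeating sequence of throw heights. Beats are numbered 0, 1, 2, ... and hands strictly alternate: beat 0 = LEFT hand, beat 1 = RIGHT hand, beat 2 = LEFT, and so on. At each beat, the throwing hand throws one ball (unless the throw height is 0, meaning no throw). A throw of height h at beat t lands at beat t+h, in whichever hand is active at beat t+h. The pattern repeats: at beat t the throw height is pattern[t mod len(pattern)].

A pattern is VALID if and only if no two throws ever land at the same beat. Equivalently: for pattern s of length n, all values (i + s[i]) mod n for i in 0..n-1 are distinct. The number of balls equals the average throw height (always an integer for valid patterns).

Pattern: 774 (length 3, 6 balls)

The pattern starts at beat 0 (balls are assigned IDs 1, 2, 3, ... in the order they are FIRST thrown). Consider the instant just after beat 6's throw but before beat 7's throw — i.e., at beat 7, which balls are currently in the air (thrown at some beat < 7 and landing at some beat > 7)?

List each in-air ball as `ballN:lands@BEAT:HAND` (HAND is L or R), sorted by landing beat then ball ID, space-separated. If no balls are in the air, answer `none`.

Answer: ball2:lands@8:L ball6:lands@9:R ball4:lands@10:L ball5:lands@11:R ball3:lands@13:R

Derivation:
Beat 0 (L): throw ball1 h=7 -> lands@7:R; in-air after throw: [b1@7:R]
Beat 1 (R): throw ball2 h=7 -> lands@8:L; in-air after throw: [b1@7:R b2@8:L]
Beat 2 (L): throw ball3 h=4 -> lands@6:L; in-air after throw: [b3@6:L b1@7:R b2@8:L]
Beat 3 (R): throw ball4 h=7 -> lands@10:L; in-air after throw: [b3@6:L b1@7:R b2@8:L b4@10:L]
Beat 4 (L): throw ball5 h=7 -> lands@11:R; in-air after throw: [b3@6:L b1@7:R b2@8:L b4@10:L b5@11:R]
Beat 5 (R): throw ball6 h=4 -> lands@9:R; in-air after throw: [b3@6:L b1@7:R b2@8:L b6@9:R b4@10:L b5@11:R]
Beat 6 (L): throw ball3 h=7 -> lands@13:R; in-air after throw: [b1@7:R b2@8:L b6@9:R b4@10:L b5@11:R b3@13:R]
Beat 7 (R): throw ball1 h=7 -> lands@14:L; in-air after throw: [b2@8:L b6@9:R b4@10:L b5@11:R b3@13:R b1@14:L]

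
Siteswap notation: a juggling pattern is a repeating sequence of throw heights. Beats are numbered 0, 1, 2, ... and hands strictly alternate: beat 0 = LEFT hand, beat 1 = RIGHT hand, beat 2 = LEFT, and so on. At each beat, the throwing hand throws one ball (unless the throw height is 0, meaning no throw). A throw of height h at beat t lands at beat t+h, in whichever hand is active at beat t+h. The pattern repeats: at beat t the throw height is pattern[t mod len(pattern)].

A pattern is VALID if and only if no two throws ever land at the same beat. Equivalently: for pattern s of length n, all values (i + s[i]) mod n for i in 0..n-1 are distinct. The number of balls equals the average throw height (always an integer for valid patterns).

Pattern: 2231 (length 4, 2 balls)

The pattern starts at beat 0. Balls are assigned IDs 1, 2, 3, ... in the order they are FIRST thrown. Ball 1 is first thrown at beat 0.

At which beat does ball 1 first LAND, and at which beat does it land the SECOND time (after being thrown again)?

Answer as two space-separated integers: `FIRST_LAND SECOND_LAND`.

Beat 0 (L): throw ball1 h=2 -> lands@2:L; in-air after throw: [b1@2:L]
Beat 1 (R): throw ball2 h=2 -> lands@3:R; in-air after throw: [b1@2:L b2@3:R]
Beat 2 (L): throw ball1 h=3 -> lands@5:R; in-air after throw: [b2@3:R b1@5:R]
Beat 3 (R): throw ball2 h=1 -> lands@4:L; in-air after throw: [b2@4:L b1@5:R]
Beat 4 (L): throw ball2 h=2 -> lands@6:L; in-air after throw: [b1@5:R b2@6:L]
Beat 5 (R): throw ball1 h=2 -> lands@7:R; in-air after throw: [b2@6:L b1@7:R]
Ball 1: thrown@0 h=2 -> first land @2; rethrown@2 h=3 -> second land @5

Answer: 2 5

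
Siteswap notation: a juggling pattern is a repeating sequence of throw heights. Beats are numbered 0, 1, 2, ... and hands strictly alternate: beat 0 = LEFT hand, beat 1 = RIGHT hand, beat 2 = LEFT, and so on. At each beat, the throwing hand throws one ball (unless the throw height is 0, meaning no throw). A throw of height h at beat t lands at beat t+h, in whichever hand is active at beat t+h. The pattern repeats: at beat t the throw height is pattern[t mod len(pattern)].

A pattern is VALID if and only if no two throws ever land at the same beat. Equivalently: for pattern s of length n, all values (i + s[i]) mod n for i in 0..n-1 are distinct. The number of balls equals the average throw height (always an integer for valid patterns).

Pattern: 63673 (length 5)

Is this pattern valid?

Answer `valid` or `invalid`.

Answer: valid

Derivation:
i=0: (i + s[i]) mod n = (0 + 6) mod 5 = 1
i=1: (i + s[i]) mod n = (1 + 3) mod 5 = 4
i=2: (i + s[i]) mod n = (2 + 6) mod 5 = 3
i=3: (i + s[i]) mod n = (3 + 7) mod 5 = 0
i=4: (i + s[i]) mod n = (4 + 3) mod 5 = 2
Residues: [1, 4, 3, 0, 2], distinct: True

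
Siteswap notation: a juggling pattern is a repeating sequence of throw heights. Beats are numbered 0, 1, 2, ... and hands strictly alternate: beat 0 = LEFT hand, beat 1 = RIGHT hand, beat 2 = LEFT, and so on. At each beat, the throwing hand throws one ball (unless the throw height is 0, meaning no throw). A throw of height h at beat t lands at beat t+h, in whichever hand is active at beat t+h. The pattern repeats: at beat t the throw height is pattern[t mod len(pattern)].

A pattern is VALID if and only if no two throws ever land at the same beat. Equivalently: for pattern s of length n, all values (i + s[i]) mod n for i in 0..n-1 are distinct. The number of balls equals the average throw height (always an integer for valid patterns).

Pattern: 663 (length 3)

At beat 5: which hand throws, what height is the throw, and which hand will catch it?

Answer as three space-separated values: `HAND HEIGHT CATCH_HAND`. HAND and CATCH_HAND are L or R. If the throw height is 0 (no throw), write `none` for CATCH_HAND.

Answer: R 3 L

Derivation:
Beat 5: 5 mod 2 = 1, so hand = R
Throw height = pattern[5 mod 3] = pattern[2] = 3
Lands at beat 5+3=8, 8 mod 2 = 0, so catch hand = L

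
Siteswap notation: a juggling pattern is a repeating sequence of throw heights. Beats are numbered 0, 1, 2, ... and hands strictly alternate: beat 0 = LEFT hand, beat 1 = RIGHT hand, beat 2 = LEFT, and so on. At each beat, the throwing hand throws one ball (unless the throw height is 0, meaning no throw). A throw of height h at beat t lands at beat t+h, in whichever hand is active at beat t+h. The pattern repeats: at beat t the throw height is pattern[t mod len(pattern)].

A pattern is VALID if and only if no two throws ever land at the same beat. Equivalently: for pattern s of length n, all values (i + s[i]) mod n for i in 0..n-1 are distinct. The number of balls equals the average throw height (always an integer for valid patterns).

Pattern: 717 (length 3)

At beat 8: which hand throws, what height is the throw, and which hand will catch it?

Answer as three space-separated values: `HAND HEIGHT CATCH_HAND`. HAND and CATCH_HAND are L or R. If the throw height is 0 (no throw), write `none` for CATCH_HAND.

Answer: L 7 R

Derivation:
Beat 8: 8 mod 2 = 0, so hand = L
Throw height = pattern[8 mod 3] = pattern[2] = 7
Lands at beat 8+7=15, 15 mod 2 = 1, so catch hand = R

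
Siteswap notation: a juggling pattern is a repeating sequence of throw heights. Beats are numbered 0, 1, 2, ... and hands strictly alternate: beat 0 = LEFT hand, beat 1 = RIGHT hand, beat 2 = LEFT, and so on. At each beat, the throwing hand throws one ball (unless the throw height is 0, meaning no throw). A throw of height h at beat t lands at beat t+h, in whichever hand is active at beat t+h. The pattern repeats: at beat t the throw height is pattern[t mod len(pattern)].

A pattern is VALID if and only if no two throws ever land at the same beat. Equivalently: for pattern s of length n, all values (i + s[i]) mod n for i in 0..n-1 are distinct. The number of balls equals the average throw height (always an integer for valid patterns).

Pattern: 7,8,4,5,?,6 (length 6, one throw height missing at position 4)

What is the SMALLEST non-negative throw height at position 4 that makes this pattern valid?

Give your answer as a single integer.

Answer: 0

Derivation:
i=0: (0 + 7) mod 6 = 1
i=1: (1 + 8) mod 6 = 3
i=2: (2 + 4) mod 6 = 0
i=3: (3 + 5) mod 6 = 2
i=4: s[i]=? (unknown)
i=5: (5 + 6) mod 6 = 5
Known residues: [0, 1, 2, 3, 5]; need a permutation of 0..5, so missing residue r = 4
Need (4 + s) mod 6 = 4; smallest s = (4 - 4) mod 6 = 0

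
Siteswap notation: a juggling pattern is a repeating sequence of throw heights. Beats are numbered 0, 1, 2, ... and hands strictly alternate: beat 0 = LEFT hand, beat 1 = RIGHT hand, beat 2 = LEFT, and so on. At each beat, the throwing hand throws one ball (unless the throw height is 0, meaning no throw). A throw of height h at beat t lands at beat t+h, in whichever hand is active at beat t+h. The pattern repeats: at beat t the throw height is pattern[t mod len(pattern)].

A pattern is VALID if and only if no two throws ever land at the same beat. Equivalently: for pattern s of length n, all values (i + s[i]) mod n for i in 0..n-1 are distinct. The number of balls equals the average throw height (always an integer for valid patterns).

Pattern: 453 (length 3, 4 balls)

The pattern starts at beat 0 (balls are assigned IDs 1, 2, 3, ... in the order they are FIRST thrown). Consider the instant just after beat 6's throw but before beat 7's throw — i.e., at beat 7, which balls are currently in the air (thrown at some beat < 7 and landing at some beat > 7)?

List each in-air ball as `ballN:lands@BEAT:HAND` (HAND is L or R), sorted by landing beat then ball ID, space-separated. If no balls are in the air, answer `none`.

Beat 0 (L): throw ball1 h=4 -> lands@4:L; in-air after throw: [b1@4:L]
Beat 1 (R): throw ball2 h=5 -> lands@6:L; in-air after throw: [b1@4:L b2@6:L]
Beat 2 (L): throw ball3 h=3 -> lands@5:R; in-air after throw: [b1@4:L b3@5:R b2@6:L]
Beat 3 (R): throw ball4 h=4 -> lands@7:R; in-air after throw: [b1@4:L b3@5:R b2@6:L b4@7:R]
Beat 4 (L): throw ball1 h=5 -> lands@9:R; in-air after throw: [b3@5:R b2@6:L b4@7:R b1@9:R]
Beat 5 (R): throw ball3 h=3 -> lands@8:L; in-air after throw: [b2@6:L b4@7:R b3@8:L b1@9:R]
Beat 6 (L): throw ball2 h=4 -> lands@10:L; in-air after throw: [b4@7:R b3@8:L b1@9:R b2@10:L]
Beat 7 (R): throw ball4 h=5 -> lands@12:L; in-air after throw: [b3@8:L b1@9:R b2@10:L b4@12:L]

Answer: ball3:lands@8:L ball1:lands@9:R ball2:lands@10:L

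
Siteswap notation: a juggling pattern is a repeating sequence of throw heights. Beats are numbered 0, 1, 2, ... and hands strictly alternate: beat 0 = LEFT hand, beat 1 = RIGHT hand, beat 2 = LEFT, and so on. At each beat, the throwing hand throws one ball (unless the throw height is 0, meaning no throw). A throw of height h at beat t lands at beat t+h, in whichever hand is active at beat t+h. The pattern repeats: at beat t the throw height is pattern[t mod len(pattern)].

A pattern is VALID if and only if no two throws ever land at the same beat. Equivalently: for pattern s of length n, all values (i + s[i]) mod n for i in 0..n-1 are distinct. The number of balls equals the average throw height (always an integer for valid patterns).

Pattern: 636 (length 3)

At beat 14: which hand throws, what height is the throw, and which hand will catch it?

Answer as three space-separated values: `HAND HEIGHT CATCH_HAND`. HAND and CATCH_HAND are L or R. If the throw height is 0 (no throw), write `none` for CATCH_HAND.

Beat 14: 14 mod 2 = 0, so hand = L
Throw height = pattern[14 mod 3] = pattern[2] = 6
Lands at beat 14+6=20, 20 mod 2 = 0, so catch hand = L

Answer: L 6 L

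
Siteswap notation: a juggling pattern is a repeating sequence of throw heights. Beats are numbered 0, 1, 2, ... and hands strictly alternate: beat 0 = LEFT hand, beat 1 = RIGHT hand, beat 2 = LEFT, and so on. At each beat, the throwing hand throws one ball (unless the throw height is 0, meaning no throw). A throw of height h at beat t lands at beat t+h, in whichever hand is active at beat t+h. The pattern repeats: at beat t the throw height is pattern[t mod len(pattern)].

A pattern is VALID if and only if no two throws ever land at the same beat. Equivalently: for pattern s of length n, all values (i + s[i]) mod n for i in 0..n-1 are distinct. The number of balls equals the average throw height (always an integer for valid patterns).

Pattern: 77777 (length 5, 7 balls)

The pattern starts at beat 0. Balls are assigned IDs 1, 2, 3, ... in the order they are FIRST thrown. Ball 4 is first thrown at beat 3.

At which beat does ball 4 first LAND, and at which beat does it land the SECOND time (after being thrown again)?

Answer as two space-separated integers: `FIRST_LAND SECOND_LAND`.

Answer: 10 17

Derivation:
Beat 0 (L): throw ball1 h=7 -> lands@7:R; in-air after throw: [b1@7:R]
Beat 1 (R): throw ball2 h=7 -> lands@8:L; in-air after throw: [b1@7:R b2@8:L]
Beat 2 (L): throw ball3 h=7 -> lands@9:R; in-air after throw: [b1@7:R b2@8:L b3@9:R]
Beat 3 (R): throw ball4 h=7 -> lands@10:L; in-air after throw: [b1@7:R b2@8:L b3@9:R b4@10:L]
Beat 4 (L): throw ball5 h=7 -> lands@11:R; in-air after throw: [b1@7:R b2@8:L b3@9:R b4@10:L b5@11:R]
Beat 5 (R): throw ball6 h=7 -> lands@12:L; in-air after throw: [b1@7:R b2@8:L b3@9:R b4@10:L b5@11:R b6@12:L]
Beat 6 (L): throw ball7 h=7 -> lands@13:R; in-air after throw: [b1@7:R b2@8:L b3@9:R b4@10:L b5@11:R b6@12:L b7@13:R]
Beat 7 (R): throw ball1 h=7 -> lands@14:L; in-air after throw: [b2@8:L b3@9:R b4@10:L b5@11:R b6@12:L b7@13:R b1@14:L]
Beat 8 (L): throw ball2 h=7 -> lands@15:R; in-air after throw: [b3@9:R b4@10:L b5@11:R b6@12:L b7@13:R b1@14:L b2@15:R]
Beat 9 (R): throw ball3 h=7 -> lands@16:L; in-air after throw: [b4@10:L b5@11:R b6@12:L b7@13:R b1@14:L b2@15:R b3@16:L]
Beat 10 (L): throw ball4 h=7 -> lands@17:R; in-air after throw: [b5@11:R b6@12:L b7@13:R b1@14:L b2@15:R b3@16:L b4@17:R]
Beat 11 (R): throw ball5 h=7 -> lands@18:L; in-air after throw: [b6@12:L b7@13:R b1@14:L b2@15:R b3@16:L b4@17:R b5@18:L]
Beat 12 (L): throw ball6 h=7 -> lands@19:R; in-air after throw: [b7@13:R b1@14:L b2@15:R b3@16:L b4@17:R b5@18:L b6@19:R]
Beat 13 (R): throw ball7 h=7 -> lands@20:L; in-air after throw: [b1@14:L b2@15:R b3@16:L b4@17:R b5@18:L b6@19:R b7@20:L]
Beat 14 (L): throw ball1 h=7 -> lands@21:R; in-air after throw: [b2@15:R b3@16:L b4@17:R b5@18:L b6@19:R b7@20:L b1@21:R]
Beat 15 (R): throw ball2 h=7 -> lands@22:L; in-air after throw: [b3@16:L b4@17:R b5@18:L b6@19:R b7@20:L b1@21:R b2@22:L]
Beat 16 (L): throw ball3 h=7 -> lands@23:R; in-air after throw: [b4@17:R b5@18:L b6@19:R b7@20:L b1@21:R b2@22:L b3@23:R]
Beat 17 (R): throw ball4 h=7 -> lands@24:L; in-air after throw: [b5@18:L b6@19:R b7@20:L b1@21:R b2@22:L b3@23:R b4@24:L]
Ball 4: thrown@3 h=7 -> first land @10; rethrown@10 h=7 -> second land @17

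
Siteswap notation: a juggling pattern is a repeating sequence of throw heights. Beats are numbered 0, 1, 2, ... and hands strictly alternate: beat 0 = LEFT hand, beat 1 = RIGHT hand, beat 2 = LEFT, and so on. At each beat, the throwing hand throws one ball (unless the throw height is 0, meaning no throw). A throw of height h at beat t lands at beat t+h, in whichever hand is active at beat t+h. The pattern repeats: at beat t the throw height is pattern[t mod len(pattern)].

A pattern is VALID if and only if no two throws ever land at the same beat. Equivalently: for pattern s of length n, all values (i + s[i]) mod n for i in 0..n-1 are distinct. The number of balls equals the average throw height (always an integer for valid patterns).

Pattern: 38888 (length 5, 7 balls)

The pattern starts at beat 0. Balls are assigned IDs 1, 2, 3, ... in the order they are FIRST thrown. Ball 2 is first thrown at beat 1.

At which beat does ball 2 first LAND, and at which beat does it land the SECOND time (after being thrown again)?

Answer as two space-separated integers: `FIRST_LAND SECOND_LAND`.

Answer: 9 17

Derivation:
Beat 0 (L): throw ball1 h=3 -> lands@3:R; in-air after throw: [b1@3:R]
Beat 1 (R): throw ball2 h=8 -> lands@9:R; in-air after throw: [b1@3:R b2@9:R]
Beat 2 (L): throw ball3 h=8 -> lands@10:L; in-air after throw: [b1@3:R b2@9:R b3@10:L]
Beat 3 (R): throw ball1 h=8 -> lands@11:R; in-air after throw: [b2@9:R b3@10:L b1@11:R]
Beat 4 (L): throw ball4 h=8 -> lands@12:L; in-air after throw: [b2@9:R b3@10:L b1@11:R b4@12:L]
Beat 5 (R): throw ball5 h=3 -> lands@8:L; in-air after throw: [b5@8:L b2@9:R b3@10:L b1@11:R b4@12:L]
Beat 6 (L): throw ball6 h=8 -> lands@14:L; in-air after throw: [b5@8:L b2@9:R b3@10:L b1@11:R b4@12:L b6@14:L]
Beat 7 (R): throw ball7 h=8 -> lands@15:R; in-air after throw: [b5@8:L b2@9:R b3@10:L b1@11:R b4@12:L b6@14:L b7@15:R]
Beat 8 (L): throw ball5 h=8 -> lands@16:L; in-air after throw: [b2@9:R b3@10:L b1@11:R b4@12:L b6@14:L b7@15:R b5@16:L]
Beat 9 (R): throw ball2 h=8 -> lands@17:R; in-air after throw: [b3@10:L b1@11:R b4@12:L b6@14:L b7@15:R b5@16:L b2@17:R]
Beat 10 (L): throw ball3 h=3 -> lands@13:R; in-air after throw: [b1@11:R b4@12:L b3@13:R b6@14:L b7@15:R b5@16:L b2@17:R]
Beat 11 (R): throw ball1 h=8 -> lands@19:R; in-air after throw: [b4@12:L b3@13:R b6@14:L b7@15:R b5@16:L b2@17:R b1@19:R]
Beat 12 (L): throw ball4 h=8 -> lands@20:L; in-air after throw: [b3@13:R b6@14:L b7@15:R b5@16:L b2@17:R b1@19:R b4@20:L]
Beat 13 (R): throw ball3 h=8 -> lands@21:R; in-air after throw: [b6@14:L b7@15:R b5@16:L b2@17:R b1@19:R b4@20:L b3@21:R]
Beat 14 (L): throw ball6 h=8 -> lands@22:L; in-air after throw: [b7@15:R b5@16:L b2@17:R b1@19:R b4@20:L b3@21:R b6@22:L]
Beat 15 (R): throw ball7 h=3 -> lands@18:L; in-air after throw: [b5@16:L b2@17:R b7@18:L b1@19:R b4@20:L b3@21:R b6@22:L]
Ball 2: thrown@1 h=8 -> first land @9; rethrown@9 h=8 -> second land @17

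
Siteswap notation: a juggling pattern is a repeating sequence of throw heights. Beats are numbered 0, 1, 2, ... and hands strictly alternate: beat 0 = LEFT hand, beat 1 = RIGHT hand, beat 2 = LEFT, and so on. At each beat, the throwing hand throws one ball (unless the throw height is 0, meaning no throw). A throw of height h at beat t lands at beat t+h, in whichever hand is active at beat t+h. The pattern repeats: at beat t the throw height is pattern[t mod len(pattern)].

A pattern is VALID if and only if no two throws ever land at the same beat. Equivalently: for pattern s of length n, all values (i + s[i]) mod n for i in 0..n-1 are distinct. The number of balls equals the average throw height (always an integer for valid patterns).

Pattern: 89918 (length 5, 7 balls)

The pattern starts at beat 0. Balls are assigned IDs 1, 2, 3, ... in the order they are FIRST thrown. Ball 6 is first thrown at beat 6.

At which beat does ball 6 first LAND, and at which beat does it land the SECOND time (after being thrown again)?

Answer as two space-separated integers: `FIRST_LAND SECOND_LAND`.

Answer: 15 23

Derivation:
Beat 0 (L): throw ball1 h=8 -> lands@8:L; in-air after throw: [b1@8:L]
Beat 1 (R): throw ball2 h=9 -> lands@10:L; in-air after throw: [b1@8:L b2@10:L]
Beat 2 (L): throw ball3 h=9 -> lands@11:R; in-air after throw: [b1@8:L b2@10:L b3@11:R]
Beat 3 (R): throw ball4 h=1 -> lands@4:L; in-air after throw: [b4@4:L b1@8:L b2@10:L b3@11:R]
Beat 4 (L): throw ball4 h=8 -> lands@12:L; in-air after throw: [b1@8:L b2@10:L b3@11:R b4@12:L]
Beat 5 (R): throw ball5 h=8 -> lands@13:R; in-air after throw: [b1@8:L b2@10:L b3@11:R b4@12:L b5@13:R]
Beat 6 (L): throw ball6 h=9 -> lands@15:R; in-air after throw: [b1@8:L b2@10:L b3@11:R b4@12:L b5@13:R b6@15:R]
Beat 7 (R): throw ball7 h=9 -> lands@16:L; in-air after throw: [b1@8:L b2@10:L b3@11:R b4@12:L b5@13:R b6@15:R b7@16:L]
Beat 8 (L): throw ball1 h=1 -> lands@9:R; in-air after throw: [b1@9:R b2@10:L b3@11:R b4@12:L b5@13:R b6@15:R b7@16:L]
Beat 9 (R): throw ball1 h=8 -> lands@17:R; in-air after throw: [b2@10:L b3@11:R b4@12:L b5@13:R b6@15:R b7@16:L b1@17:R]
Beat 10 (L): throw ball2 h=8 -> lands@18:L; in-air after throw: [b3@11:R b4@12:L b5@13:R b6@15:R b7@16:L b1@17:R b2@18:L]
Beat 11 (R): throw ball3 h=9 -> lands@20:L; in-air after throw: [b4@12:L b5@13:R b6@15:R b7@16:L b1@17:R b2@18:L b3@20:L]
Beat 12 (L): throw ball4 h=9 -> lands@21:R; in-air after throw: [b5@13:R b6@15:R b7@16:L b1@17:R b2@18:L b3@20:L b4@21:R]
Beat 13 (R): throw ball5 h=1 -> lands@14:L; in-air after throw: [b5@14:L b6@15:R b7@16:L b1@17:R b2@18:L b3@20:L b4@21:R]
Beat 14 (L): throw ball5 h=8 -> lands@22:L; in-air after throw: [b6@15:R b7@16:L b1@17:R b2@18:L b3@20:L b4@21:R b5@22:L]
Beat 15 (R): throw ball6 h=8 -> lands@23:R; in-air after throw: [b7@16:L b1@17:R b2@18:L b3@20:L b4@21:R b5@22:L b6@23:R]
Beat 16 (L): throw ball7 h=9 -> lands@25:R; in-air after throw: [b1@17:R b2@18:L b3@20:L b4@21:R b5@22:L b6@23:R b7@25:R]
Beat 17 (R): throw ball1 h=9 -> lands@26:L; in-air after throw: [b2@18:L b3@20:L b4@21:R b5@22:L b6@23:R b7@25:R b1@26:L]
Beat 18 (L): throw ball2 h=1 -> lands@19:R; in-air after throw: [b2@19:R b3@20:L b4@21:R b5@22:L b6@23:R b7@25:R b1@26:L]
Beat 19 (R): throw ball2 h=8 -> lands@27:R; in-air after throw: [b3@20:L b4@21:R b5@22:L b6@23:R b7@25:R b1@26:L b2@27:R]
Beat 20 (L): throw ball3 h=8 -> lands@28:L; in-air after throw: [b4@21:R b5@22:L b6@23:R b7@25:R b1@26:L b2@27:R b3@28:L]
Beat 21 (R): throw ball4 h=9 -> lands@30:L; in-air after throw: [b5@22:L b6@23:R b7@25:R b1@26:L b2@27:R b3@28:L b4@30:L]
Beat 22 (L): throw ball5 h=9 -> lands@31:R; in-air after throw: [b6@23:R b7@25:R b1@26:L b2@27:R b3@28:L b4@30:L b5@31:R]
Beat 23 (R): throw ball6 h=1 -> lands@24:L; in-air after throw: [b6@24:L b7@25:R b1@26:L b2@27:R b3@28:L b4@30:L b5@31:R]
Ball 6: thrown@6 h=9 -> first land @15; rethrown@15 h=8 -> second land @23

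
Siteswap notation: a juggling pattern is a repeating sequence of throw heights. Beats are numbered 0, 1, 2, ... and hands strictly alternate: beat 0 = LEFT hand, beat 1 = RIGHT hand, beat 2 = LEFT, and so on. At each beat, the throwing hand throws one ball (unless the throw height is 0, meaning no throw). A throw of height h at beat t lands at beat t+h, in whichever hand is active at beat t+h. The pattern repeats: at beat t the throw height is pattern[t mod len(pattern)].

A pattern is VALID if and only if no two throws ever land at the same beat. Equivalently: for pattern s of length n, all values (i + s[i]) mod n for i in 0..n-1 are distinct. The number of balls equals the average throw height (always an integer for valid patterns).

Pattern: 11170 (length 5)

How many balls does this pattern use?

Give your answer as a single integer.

Pattern = [1, 1, 1, 7, 0], length n = 5
  position 0: throw height = 1, running sum = 1
  position 1: throw height = 1, running sum = 2
  position 2: throw height = 1, running sum = 3
  position 3: throw height = 7, running sum = 10
  position 4: throw height = 0, running sum = 10
Total sum = 10; balls = sum / n = 10 / 5 = 2

Answer: 2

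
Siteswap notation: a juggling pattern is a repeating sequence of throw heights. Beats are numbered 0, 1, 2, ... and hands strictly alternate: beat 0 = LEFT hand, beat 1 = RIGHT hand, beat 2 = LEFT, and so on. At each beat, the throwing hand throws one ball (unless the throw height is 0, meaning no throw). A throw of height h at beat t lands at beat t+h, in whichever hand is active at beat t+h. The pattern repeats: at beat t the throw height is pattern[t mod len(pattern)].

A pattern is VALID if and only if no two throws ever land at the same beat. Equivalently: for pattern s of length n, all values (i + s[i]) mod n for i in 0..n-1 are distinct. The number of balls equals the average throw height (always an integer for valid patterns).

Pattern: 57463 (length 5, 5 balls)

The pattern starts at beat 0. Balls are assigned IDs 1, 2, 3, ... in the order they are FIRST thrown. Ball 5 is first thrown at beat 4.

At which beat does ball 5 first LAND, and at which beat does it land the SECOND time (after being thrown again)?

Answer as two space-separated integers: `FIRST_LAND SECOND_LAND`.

Answer: 7 11

Derivation:
Beat 0 (L): throw ball1 h=5 -> lands@5:R; in-air after throw: [b1@5:R]
Beat 1 (R): throw ball2 h=7 -> lands@8:L; in-air after throw: [b1@5:R b2@8:L]
Beat 2 (L): throw ball3 h=4 -> lands@6:L; in-air after throw: [b1@5:R b3@6:L b2@8:L]
Beat 3 (R): throw ball4 h=6 -> lands@9:R; in-air after throw: [b1@5:R b3@6:L b2@8:L b4@9:R]
Beat 4 (L): throw ball5 h=3 -> lands@7:R; in-air after throw: [b1@5:R b3@6:L b5@7:R b2@8:L b4@9:R]
Beat 5 (R): throw ball1 h=5 -> lands@10:L; in-air after throw: [b3@6:L b5@7:R b2@8:L b4@9:R b1@10:L]
Beat 6 (L): throw ball3 h=7 -> lands@13:R; in-air after throw: [b5@7:R b2@8:L b4@9:R b1@10:L b3@13:R]
Beat 7 (R): throw ball5 h=4 -> lands@11:R; in-air after throw: [b2@8:L b4@9:R b1@10:L b5@11:R b3@13:R]
Beat 8 (L): throw ball2 h=6 -> lands@14:L; in-air after throw: [b4@9:R b1@10:L b5@11:R b3@13:R b2@14:L]
Beat 9 (R): throw ball4 h=3 -> lands@12:L; in-air after throw: [b1@10:L b5@11:R b4@12:L b3@13:R b2@14:L]
Beat 10 (L): throw ball1 h=5 -> lands@15:R; in-air after throw: [b5@11:R b4@12:L b3@13:R b2@14:L b1@15:R]
Beat 11 (R): throw ball5 h=7 -> lands@18:L; in-air after throw: [b4@12:L b3@13:R b2@14:L b1@15:R b5@18:L]
Ball 5: thrown@4 h=3 -> first land @7; rethrown@7 h=4 -> second land @11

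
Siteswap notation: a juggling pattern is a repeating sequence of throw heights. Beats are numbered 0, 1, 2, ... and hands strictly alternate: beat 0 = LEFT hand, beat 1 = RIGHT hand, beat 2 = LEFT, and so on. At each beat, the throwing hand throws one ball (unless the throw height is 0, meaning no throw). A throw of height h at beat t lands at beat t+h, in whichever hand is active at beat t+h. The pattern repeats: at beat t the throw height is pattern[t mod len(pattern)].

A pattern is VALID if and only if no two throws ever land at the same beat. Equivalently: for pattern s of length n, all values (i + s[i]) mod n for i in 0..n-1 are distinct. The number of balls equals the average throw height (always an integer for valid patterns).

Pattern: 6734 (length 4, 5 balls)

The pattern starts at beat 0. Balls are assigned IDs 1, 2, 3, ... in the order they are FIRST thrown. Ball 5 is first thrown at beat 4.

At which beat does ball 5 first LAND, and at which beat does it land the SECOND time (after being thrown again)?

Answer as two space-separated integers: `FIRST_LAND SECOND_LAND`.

Answer: 10 13

Derivation:
Beat 0 (L): throw ball1 h=6 -> lands@6:L; in-air after throw: [b1@6:L]
Beat 1 (R): throw ball2 h=7 -> lands@8:L; in-air after throw: [b1@6:L b2@8:L]
Beat 2 (L): throw ball3 h=3 -> lands@5:R; in-air after throw: [b3@5:R b1@6:L b2@8:L]
Beat 3 (R): throw ball4 h=4 -> lands@7:R; in-air after throw: [b3@5:R b1@6:L b4@7:R b2@8:L]
Beat 4 (L): throw ball5 h=6 -> lands@10:L; in-air after throw: [b3@5:R b1@6:L b4@7:R b2@8:L b5@10:L]
Beat 5 (R): throw ball3 h=7 -> lands@12:L; in-air after throw: [b1@6:L b4@7:R b2@8:L b5@10:L b3@12:L]
Beat 6 (L): throw ball1 h=3 -> lands@9:R; in-air after throw: [b4@7:R b2@8:L b1@9:R b5@10:L b3@12:L]
Beat 7 (R): throw ball4 h=4 -> lands@11:R; in-air after throw: [b2@8:L b1@9:R b5@10:L b4@11:R b3@12:L]
Beat 8 (L): throw ball2 h=6 -> lands@14:L; in-air after throw: [b1@9:R b5@10:L b4@11:R b3@12:L b2@14:L]
Beat 9 (R): throw ball1 h=7 -> lands@16:L; in-air after throw: [b5@10:L b4@11:R b3@12:L b2@14:L b1@16:L]
Beat 10 (L): throw ball5 h=3 -> lands@13:R; in-air after throw: [b4@11:R b3@12:L b5@13:R b2@14:L b1@16:L]
Beat 11 (R): throw ball4 h=4 -> lands@15:R; in-air after throw: [b3@12:L b5@13:R b2@14:L b4@15:R b1@16:L]
Beat 12 (L): throw ball3 h=6 -> lands@18:L; in-air after throw: [b5@13:R b2@14:L b4@15:R b1@16:L b3@18:L]
Beat 13 (R): throw ball5 h=7 -> lands@20:L; in-air after throw: [b2@14:L b4@15:R b1@16:L b3@18:L b5@20:L]
Ball 5: thrown@4 h=6 -> first land @10; rethrown@10 h=3 -> second land @13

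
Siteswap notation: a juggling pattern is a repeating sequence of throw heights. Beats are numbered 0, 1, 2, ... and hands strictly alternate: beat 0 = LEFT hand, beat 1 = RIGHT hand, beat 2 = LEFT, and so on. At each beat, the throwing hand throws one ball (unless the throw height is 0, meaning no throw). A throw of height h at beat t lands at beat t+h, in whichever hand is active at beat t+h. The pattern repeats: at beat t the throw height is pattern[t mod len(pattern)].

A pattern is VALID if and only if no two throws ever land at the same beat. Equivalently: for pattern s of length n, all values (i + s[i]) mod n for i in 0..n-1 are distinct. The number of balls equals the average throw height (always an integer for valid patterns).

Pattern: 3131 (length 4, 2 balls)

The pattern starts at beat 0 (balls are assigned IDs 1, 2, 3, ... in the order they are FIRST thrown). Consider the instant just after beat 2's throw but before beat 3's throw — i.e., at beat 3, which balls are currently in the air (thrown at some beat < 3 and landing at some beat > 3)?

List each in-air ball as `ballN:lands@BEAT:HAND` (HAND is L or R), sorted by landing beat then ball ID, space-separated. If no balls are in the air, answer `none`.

Answer: ball2:lands@5:R

Derivation:
Beat 0 (L): throw ball1 h=3 -> lands@3:R; in-air after throw: [b1@3:R]
Beat 1 (R): throw ball2 h=1 -> lands@2:L; in-air after throw: [b2@2:L b1@3:R]
Beat 2 (L): throw ball2 h=3 -> lands@5:R; in-air after throw: [b1@3:R b2@5:R]
Beat 3 (R): throw ball1 h=1 -> lands@4:L; in-air after throw: [b1@4:L b2@5:R]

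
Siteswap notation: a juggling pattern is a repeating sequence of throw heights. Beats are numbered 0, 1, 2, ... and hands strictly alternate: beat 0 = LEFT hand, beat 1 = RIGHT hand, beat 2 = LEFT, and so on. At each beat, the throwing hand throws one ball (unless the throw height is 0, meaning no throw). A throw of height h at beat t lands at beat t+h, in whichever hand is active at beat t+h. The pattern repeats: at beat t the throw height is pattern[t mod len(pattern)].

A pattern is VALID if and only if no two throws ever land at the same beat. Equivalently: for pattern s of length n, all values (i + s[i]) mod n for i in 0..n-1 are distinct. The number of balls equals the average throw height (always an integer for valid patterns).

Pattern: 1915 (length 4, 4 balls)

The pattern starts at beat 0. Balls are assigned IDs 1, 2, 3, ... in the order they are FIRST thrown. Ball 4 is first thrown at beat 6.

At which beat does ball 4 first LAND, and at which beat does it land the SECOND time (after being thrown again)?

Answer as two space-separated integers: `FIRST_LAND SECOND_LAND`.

Beat 0 (L): throw ball1 h=1 -> lands@1:R; in-air after throw: [b1@1:R]
Beat 1 (R): throw ball1 h=9 -> lands@10:L; in-air after throw: [b1@10:L]
Beat 2 (L): throw ball2 h=1 -> lands@3:R; in-air after throw: [b2@3:R b1@10:L]
Beat 3 (R): throw ball2 h=5 -> lands@8:L; in-air after throw: [b2@8:L b1@10:L]
Beat 4 (L): throw ball3 h=1 -> lands@5:R; in-air after throw: [b3@5:R b2@8:L b1@10:L]
Beat 5 (R): throw ball3 h=9 -> lands@14:L; in-air after throw: [b2@8:L b1@10:L b3@14:L]
Beat 6 (L): throw ball4 h=1 -> lands@7:R; in-air after throw: [b4@7:R b2@8:L b1@10:L b3@14:L]
Beat 7 (R): throw ball4 h=5 -> lands@12:L; in-air after throw: [b2@8:L b1@10:L b4@12:L b3@14:L]
Beat 8 (L): throw ball2 h=1 -> lands@9:R; in-air after throw: [b2@9:R b1@10:L b4@12:L b3@14:L]
Beat 9 (R): throw ball2 h=9 -> lands@18:L; in-air after throw: [b1@10:L b4@12:L b3@14:L b2@18:L]
Beat 10 (L): throw ball1 h=1 -> lands@11:R; in-air after throw: [b1@11:R b4@12:L b3@14:L b2@18:L]
Beat 11 (R): throw ball1 h=5 -> lands@16:L; in-air after throw: [b4@12:L b3@14:L b1@16:L b2@18:L]
Beat 12 (L): throw ball4 h=1 -> lands@13:R; in-air after throw: [b4@13:R b3@14:L b1@16:L b2@18:L]
Ball 4: thrown@6 h=1 -> first land @7; rethrown@7 h=5 -> second land @12

Answer: 7 12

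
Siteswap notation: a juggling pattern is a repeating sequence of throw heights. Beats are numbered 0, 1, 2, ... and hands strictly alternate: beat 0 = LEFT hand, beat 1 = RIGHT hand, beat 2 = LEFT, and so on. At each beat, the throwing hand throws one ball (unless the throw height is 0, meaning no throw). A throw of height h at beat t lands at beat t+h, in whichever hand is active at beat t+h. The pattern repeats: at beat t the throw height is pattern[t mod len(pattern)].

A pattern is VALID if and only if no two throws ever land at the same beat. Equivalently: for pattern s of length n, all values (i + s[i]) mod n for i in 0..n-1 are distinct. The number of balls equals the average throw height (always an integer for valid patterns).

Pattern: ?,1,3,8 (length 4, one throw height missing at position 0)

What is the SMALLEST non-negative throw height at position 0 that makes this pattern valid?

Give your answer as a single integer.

i=0: s[i]=? (unknown)
i=1: (1 + 1) mod 4 = 2
i=2: (2 + 3) mod 4 = 1
i=3: (3 + 8) mod 4 = 3
Known residues: [1, 2, 3]; need a permutation of 0..3, so missing residue r = 0
Need (0 + s) mod 4 = 0; smallest s = (0 - 0) mod 4 = 0

Answer: 0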